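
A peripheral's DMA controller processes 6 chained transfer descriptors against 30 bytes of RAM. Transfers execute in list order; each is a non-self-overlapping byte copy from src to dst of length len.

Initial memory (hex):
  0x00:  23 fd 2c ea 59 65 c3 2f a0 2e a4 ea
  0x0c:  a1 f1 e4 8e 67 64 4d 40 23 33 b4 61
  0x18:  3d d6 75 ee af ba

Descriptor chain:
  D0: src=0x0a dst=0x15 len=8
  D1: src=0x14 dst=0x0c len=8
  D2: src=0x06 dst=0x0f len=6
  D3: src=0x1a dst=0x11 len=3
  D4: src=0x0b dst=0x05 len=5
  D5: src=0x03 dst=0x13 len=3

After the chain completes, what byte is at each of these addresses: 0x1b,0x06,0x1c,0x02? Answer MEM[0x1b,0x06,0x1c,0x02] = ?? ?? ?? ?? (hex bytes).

MEM[0x1b,0x06,0x1c,0x02] = 67 23 64 2c

D0: mem[0x15..0x1c] <- [a4 ea a1 f1 e4 8e 67 64]
D1: mem[0x0c..0x13] <- [23 a4 ea a1 f1 e4 8e 67]
D2: mem[0x0f..0x14] <- [c3 2f a0 2e a4 ea]
D3: mem[0x11..0x13] <- [8e 67 64]
D4: mem[0x05..0x09] <- [ea 23 a4 ea c3]
D5: mem[0x13..0x15] <- [ea 59 ea]
query mem[0x1b]=0x67, mem[0x06]=0x23, mem[0x1c]=0x64, mem[0x02]=0x2c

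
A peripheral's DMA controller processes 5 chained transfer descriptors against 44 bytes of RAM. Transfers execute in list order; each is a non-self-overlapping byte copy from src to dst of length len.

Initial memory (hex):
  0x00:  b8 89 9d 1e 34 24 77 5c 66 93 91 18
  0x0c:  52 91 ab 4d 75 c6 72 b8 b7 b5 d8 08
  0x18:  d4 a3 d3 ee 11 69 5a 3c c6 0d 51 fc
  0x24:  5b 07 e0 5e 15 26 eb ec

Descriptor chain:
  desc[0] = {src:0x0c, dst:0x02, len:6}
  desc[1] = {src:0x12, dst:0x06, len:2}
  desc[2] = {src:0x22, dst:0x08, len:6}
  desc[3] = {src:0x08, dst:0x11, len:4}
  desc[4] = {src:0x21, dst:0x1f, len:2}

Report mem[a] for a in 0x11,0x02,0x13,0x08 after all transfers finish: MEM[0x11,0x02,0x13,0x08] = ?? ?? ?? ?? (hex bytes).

#0 dst[0x02+6] := {0x52,0x91,0xab,0x4d,0x75,0xc6}
#1 dst[0x06+2] := {0x72,0xb8}
#2 dst[0x08+6] := {0x51,0xfc,0x5b,0x07,0xe0,0x5e}
#3 dst[0x11+4] := {0x51,0xfc,0x5b,0x07}
#4 dst[0x1f+2] := {0x0d,0x51}
query mem[0x11]=0x51, mem[0x02]=0x52, mem[0x13]=0x5b, mem[0x08]=0x51

MEM[0x11,0x02,0x13,0x08] = 51 52 5b 51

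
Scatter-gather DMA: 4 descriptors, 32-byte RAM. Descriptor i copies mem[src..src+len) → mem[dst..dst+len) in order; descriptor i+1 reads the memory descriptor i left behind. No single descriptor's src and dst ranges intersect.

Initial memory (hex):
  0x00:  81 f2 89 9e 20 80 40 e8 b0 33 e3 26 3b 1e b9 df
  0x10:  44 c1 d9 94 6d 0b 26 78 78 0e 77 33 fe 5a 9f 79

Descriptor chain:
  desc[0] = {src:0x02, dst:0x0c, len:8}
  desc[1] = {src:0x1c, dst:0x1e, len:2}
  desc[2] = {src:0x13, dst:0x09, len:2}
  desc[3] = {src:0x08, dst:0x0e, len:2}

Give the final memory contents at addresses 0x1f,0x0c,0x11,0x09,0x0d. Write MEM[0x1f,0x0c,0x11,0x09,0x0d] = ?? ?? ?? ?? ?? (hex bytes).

  after D0: wrote 8B at 0x0c = 899e208040e8b033
  after D1: wrote 2B at 0x1e = fe5a
  after D2: wrote 2B at 0x09 = 336d
  after D3: wrote 2B at 0x0e = b033
query mem[0x1f]=0x5a, mem[0x0c]=0x89, mem[0x11]=0xe8, mem[0x09]=0x33, mem[0x0d]=0x9e

MEM[0x1f,0x0c,0x11,0x09,0x0d] = 5a 89 e8 33 9e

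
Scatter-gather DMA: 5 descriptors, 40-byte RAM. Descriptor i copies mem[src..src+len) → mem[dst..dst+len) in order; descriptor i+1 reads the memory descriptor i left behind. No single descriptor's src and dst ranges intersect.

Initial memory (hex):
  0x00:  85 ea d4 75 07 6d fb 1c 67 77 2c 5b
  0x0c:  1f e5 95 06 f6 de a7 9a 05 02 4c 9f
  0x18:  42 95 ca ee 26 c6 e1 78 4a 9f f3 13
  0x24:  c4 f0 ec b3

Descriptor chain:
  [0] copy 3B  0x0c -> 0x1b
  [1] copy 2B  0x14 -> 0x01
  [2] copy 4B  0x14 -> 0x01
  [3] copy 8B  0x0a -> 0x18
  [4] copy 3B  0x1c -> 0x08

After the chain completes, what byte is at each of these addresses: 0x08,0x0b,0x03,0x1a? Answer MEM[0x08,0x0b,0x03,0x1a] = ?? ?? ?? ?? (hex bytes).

MEM[0x08,0x0b,0x03,0x1a] = 95 5b 4c 1f

#0 dst[0x1b+3] := {0x1f,0xe5,0x95}
#1 dst[0x01+2] := {0x05,0x02}
#2 dst[0x01+4] := {0x05,0x02,0x4c,0x9f}
#3 dst[0x18+8] := {0x2c,0x5b,0x1f,0xe5,0x95,0x06,0xf6,0xde}
#4 dst[0x08+3] := {0x95,0x06,0xf6}
query mem[0x08]=0x95, mem[0x0b]=0x5b, mem[0x03]=0x4c, mem[0x1a]=0x1f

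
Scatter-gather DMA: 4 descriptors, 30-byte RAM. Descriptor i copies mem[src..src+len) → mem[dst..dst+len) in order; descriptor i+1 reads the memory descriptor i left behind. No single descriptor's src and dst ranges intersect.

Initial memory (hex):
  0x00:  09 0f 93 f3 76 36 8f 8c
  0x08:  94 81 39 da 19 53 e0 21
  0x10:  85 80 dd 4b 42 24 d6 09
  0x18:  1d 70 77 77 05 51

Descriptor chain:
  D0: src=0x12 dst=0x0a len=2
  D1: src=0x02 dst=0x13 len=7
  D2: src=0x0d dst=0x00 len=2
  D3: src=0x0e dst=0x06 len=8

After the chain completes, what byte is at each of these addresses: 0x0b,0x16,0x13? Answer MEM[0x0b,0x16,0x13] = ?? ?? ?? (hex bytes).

MEM[0x0b,0x16,0x13] = 93 36 93

D0: mem[0x0a..0x0b] <- [dd 4b]
D1: mem[0x13..0x19] <- [93 f3 76 36 8f 8c 94]
D2: mem[0x00..0x01] <- [53 e0]
D3: mem[0x06..0x0d] <- [e0 21 85 80 dd 93 f3 76]
query mem[0x0b]=0x93, mem[0x16]=0x36, mem[0x13]=0x93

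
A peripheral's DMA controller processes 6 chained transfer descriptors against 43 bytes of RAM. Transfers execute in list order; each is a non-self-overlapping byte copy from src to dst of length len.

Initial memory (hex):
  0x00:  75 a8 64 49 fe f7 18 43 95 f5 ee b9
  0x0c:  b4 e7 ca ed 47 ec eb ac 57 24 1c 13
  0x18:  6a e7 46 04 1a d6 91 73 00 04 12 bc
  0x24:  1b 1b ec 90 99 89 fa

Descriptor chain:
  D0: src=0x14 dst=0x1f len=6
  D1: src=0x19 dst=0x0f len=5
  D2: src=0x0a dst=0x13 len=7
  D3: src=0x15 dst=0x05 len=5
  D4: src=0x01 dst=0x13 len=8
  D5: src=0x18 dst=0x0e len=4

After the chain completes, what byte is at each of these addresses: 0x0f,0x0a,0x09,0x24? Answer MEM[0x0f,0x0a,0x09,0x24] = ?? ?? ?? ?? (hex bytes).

MEM[0x0f,0x0a,0x09,0x24] = ca ee 46 e7

  after D0: wrote 6B at 0x1f = 57241c136ae7
  after D1: wrote 5B at 0x0f = e746041ad6
  after D2: wrote 7B at 0x13 = eeb9b4e7cae746
  after D3: wrote 5B at 0x05 = b4e7cae746
  after D4: wrote 8B at 0x13 = a86449feb4e7cae7
  after D5: wrote 4B at 0x0e = e7cae704
query mem[0x0f]=0xca, mem[0x0a]=0xee, mem[0x09]=0x46, mem[0x24]=0xe7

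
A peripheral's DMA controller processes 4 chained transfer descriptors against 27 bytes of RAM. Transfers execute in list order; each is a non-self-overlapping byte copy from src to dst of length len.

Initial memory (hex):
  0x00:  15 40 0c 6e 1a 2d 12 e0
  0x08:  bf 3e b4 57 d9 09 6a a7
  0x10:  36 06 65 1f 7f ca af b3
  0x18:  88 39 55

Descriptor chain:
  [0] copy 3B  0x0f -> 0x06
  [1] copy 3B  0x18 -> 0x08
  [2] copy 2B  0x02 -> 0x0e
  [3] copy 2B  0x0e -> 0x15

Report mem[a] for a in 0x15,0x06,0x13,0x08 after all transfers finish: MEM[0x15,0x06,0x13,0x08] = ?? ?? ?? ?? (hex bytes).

D0: mem[0x06..0x08] <- [a7 36 06]
D1: mem[0x08..0x0a] <- [88 39 55]
D2: mem[0x0e..0x0f] <- [0c 6e]
D3: mem[0x15..0x16] <- [0c 6e]
query mem[0x15]=0x0c, mem[0x06]=0xa7, mem[0x13]=0x1f, mem[0x08]=0x88

MEM[0x15,0x06,0x13,0x08] = 0c a7 1f 88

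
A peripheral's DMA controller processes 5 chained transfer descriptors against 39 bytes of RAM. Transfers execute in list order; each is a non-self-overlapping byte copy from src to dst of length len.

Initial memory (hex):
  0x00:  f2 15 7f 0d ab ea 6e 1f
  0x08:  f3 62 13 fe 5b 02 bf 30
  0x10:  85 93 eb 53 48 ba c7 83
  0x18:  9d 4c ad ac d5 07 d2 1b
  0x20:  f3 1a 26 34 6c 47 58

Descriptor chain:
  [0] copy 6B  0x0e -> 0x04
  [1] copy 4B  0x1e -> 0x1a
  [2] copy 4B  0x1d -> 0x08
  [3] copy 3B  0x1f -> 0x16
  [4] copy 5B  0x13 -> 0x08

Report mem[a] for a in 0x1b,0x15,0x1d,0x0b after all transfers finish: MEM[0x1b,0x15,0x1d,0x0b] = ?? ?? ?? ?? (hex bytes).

MEM[0x1b,0x15,0x1d,0x0b] = 1b ba 1a 1b

[0] 0x0e->0x04 len=6 : bf 30 85 93 eb 53
[1] 0x1e->0x1a len=4 : d2 1b f3 1a
[2] 0x1d->0x08 len=4 : 1a d2 1b f3
[3] 0x1f->0x16 len=3 : 1b f3 1a
[4] 0x13->0x08 len=5 : 53 48 ba 1b f3
query mem[0x1b]=0x1b, mem[0x15]=0xba, mem[0x1d]=0x1a, mem[0x0b]=0x1b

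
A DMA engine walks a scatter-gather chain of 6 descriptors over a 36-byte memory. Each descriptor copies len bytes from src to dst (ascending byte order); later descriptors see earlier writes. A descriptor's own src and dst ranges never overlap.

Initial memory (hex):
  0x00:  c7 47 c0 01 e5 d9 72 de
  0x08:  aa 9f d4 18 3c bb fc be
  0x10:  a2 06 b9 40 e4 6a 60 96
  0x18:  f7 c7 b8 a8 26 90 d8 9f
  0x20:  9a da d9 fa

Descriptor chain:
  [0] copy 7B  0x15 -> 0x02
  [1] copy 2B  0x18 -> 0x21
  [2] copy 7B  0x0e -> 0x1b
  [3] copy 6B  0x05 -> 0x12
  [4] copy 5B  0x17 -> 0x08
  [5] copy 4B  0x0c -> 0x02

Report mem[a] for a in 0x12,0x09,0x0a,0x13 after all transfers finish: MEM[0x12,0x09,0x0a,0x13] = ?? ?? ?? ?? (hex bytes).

[0] 0x15->0x02 len=7 : 6a 60 96 f7 c7 b8 a8
[1] 0x18->0x21 len=2 : f7 c7
[2] 0x0e->0x1b len=7 : fc be a2 06 b9 40 e4
[3] 0x05->0x12 len=6 : f7 c7 b8 a8 9f d4
[4] 0x17->0x08 len=5 : d4 f7 c7 b8 fc
[5] 0x0c->0x02 len=4 : fc bb fc be
query mem[0x12]=0xf7, mem[0x09]=0xf7, mem[0x0a]=0xc7, mem[0x13]=0xc7

MEM[0x12,0x09,0x0a,0x13] = f7 f7 c7 c7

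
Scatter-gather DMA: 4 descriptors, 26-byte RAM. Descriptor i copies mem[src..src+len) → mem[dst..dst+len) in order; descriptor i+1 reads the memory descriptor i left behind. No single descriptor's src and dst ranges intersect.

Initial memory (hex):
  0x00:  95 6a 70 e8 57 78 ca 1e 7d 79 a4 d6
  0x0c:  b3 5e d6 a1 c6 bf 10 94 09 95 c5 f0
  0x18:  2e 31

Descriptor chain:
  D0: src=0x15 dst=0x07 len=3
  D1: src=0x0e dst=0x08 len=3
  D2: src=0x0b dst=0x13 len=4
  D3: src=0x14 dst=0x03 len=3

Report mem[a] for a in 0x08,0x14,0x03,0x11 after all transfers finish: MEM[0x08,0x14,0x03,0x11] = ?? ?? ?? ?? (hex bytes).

[0] 0x15->0x07 len=3 : 95 c5 f0
[1] 0x0e->0x08 len=3 : d6 a1 c6
[2] 0x0b->0x13 len=4 : d6 b3 5e d6
[3] 0x14->0x03 len=3 : b3 5e d6
query mem[0x08]=0xd6, mem[0x14]=0xb3, mem[0x03]=0xb3, mem[0x11]=0xbf

MEM[0x08,0x14,0x03,0x11] = d6 b3 b3 bf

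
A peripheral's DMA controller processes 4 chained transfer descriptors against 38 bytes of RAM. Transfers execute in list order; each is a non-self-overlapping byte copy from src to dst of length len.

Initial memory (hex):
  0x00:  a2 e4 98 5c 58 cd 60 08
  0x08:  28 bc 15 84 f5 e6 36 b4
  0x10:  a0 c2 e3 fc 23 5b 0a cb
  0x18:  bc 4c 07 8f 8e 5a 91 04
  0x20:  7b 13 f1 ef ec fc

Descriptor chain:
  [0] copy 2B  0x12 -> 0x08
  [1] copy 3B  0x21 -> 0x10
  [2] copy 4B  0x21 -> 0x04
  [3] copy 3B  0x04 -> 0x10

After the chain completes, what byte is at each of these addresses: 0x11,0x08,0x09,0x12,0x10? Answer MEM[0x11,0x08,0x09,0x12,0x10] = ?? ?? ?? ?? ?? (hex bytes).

#0 dst[0x08+2] := {0xe3,0xfc}
#1 dst[0x10+3] := {0x13,0xf1,0xef}
#2 dst[0x04+4] := {0x13,0xf1,0xef,0xec}
#3 dst[0x10+3] := {0x13,0xf1,0xef}
query mem[0x11]=0xf1, mem[0x08]=0xe3, mem[0x09]=0xfc, mem[0x12]=0xef, mem[0x10]=0x13

MEM[0x11,0x08,0x09,0x12,0x10] = f1 e3 fc ef 13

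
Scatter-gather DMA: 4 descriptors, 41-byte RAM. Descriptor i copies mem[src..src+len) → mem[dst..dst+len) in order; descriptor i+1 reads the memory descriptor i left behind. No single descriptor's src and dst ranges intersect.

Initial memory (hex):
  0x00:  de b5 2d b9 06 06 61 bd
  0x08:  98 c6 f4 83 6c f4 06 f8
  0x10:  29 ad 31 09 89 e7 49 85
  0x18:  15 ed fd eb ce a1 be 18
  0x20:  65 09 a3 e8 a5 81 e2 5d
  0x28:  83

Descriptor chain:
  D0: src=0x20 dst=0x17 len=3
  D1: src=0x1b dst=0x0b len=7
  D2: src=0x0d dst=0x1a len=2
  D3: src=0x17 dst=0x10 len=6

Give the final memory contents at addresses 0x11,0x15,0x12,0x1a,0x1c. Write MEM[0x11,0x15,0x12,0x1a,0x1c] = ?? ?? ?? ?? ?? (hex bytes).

D0: mem[0x17..0x19] <- [65 09 a3]
D1: mem[0x0b..0x11] <- [eb ce a1 be 18 65 09]
D2: mem[0x1a..0x1b] <- [a1 be]
D3: mem[0x10..0x15] <- [65 09 a3 a1 be ce]
query mem[0x11]=0x09, mem[0x15]=0xce, mem[0x12]=0xa3, mem[0x1a]=0xa1, mem[0x1c]=0xce

MEM[0x11,0x15,0x12,0x1a,0x1c] = 09 ce a3 a1 ce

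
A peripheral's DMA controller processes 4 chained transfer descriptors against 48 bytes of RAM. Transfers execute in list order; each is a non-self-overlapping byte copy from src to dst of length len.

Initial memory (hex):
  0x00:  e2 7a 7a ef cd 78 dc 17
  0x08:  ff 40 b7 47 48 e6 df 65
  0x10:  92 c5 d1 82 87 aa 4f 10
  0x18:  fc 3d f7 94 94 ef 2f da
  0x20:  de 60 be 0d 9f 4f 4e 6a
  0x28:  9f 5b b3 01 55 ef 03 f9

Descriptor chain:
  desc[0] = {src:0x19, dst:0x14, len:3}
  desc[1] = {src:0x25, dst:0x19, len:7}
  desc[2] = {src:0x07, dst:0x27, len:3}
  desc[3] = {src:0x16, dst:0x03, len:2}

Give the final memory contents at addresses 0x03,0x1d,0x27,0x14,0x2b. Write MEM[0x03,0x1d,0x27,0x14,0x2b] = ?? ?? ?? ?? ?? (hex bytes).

[0] 0x19->0x14 len=3 : 3d f7 94
[1] 0x25->0x19 len=7 : 4f 4e 6a 9f 5b b3 01
[2] 0x07->0x27 len=3 : 17 ff 40
[3] 0x16->0x03 len=2 : 94 10
query mem[0x03]=0x94, mem[0x1d]=0x5b, mem[0x27]=0x17, mem[0x14]=0x3d, mem[0x2b]=0x01

MEM[0x03,0x1d,0x27,0x14,0x2b] = 94 5b 17 3d 01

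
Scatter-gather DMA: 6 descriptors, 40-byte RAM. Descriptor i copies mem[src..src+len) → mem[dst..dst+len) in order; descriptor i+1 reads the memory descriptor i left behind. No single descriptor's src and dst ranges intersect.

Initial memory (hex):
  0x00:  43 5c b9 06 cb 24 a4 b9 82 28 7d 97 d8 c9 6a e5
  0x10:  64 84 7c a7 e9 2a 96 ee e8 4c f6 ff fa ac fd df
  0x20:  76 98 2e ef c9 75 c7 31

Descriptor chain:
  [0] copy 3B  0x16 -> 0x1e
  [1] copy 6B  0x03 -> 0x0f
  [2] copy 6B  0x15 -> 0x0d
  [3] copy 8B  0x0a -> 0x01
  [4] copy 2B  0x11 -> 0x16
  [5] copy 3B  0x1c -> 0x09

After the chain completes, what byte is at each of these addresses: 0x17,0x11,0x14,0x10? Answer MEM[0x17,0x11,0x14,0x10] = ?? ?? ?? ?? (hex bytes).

MEM[0x17,0x11,0x14,0x10] = f6 4c 82 e8

D0: mem[0x1e..0x20] <- [96 ee e8]
D1: mem[0x0f..0x14] <- [06 cb 24 a4 b9 82]
D2: mem[0x0d..0x12] <- [2a 96 ee e8 4c f6]
D3: mem[0x01..0x08] <- [7d 97 d8 2a 96 ee e8 4c]
D4: mem[0x16..0x17] <- [4c f6]
D5: mem[0x09..0x0b] <- [fa ac 96]
query mem[0x17]=0xf6, mem[0x11]=0x4c, mem[0x14]=0x82, mem[0x10]=0xe8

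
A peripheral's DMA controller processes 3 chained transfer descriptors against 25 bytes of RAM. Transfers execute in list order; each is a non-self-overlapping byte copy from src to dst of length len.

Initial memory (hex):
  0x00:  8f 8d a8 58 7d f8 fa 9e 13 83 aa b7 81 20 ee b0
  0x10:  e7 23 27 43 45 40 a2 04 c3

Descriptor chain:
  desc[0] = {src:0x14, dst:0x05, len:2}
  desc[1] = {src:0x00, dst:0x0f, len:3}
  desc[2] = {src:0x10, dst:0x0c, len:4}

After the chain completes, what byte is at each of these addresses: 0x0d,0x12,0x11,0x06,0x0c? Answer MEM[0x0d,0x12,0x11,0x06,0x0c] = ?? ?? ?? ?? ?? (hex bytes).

MEM[0x0d,0x12,0x11,0x06,0x0c] = a8 27 a8 40 8d

  after D0: wrote 2B at 0x05 = 4540
  after D1: wrote 3B at 0x0f = 8f8da8
  after D2: wrote 4B at 0x0c = 8da82743
query mem[0x0d]=0xa8, mem[0x12]=0x27, mem[0x11]=0xa8, mem[0x06]=0x40, mem[0x0c]=0x8d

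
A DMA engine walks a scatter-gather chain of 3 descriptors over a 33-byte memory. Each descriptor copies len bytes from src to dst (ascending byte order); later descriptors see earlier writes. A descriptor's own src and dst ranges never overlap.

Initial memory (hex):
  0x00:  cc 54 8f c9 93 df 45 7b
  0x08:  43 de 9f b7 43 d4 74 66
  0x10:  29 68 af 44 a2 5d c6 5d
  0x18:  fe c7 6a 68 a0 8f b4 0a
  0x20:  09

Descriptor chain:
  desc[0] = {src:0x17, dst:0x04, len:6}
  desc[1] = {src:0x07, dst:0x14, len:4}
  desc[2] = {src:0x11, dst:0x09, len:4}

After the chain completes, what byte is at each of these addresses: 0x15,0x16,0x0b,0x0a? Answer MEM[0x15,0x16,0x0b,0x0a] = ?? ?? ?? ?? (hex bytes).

D0: mem[0x04..0x09] <- [5d fe c7 6a 68 a0]
D1: mem[0x14..0x17] <- [6a 68 a0 9f]
D2: mem[0x09..0x0c] <- [68 af 44 6a]
query mem[0x15]=0x68, mem[0x16]=0xa0, mem[0x0b]=0x44, mem[0x0a]=0xaf

MEM[0x15,0x16,0x0b,0x0a] = 68 a0 44 af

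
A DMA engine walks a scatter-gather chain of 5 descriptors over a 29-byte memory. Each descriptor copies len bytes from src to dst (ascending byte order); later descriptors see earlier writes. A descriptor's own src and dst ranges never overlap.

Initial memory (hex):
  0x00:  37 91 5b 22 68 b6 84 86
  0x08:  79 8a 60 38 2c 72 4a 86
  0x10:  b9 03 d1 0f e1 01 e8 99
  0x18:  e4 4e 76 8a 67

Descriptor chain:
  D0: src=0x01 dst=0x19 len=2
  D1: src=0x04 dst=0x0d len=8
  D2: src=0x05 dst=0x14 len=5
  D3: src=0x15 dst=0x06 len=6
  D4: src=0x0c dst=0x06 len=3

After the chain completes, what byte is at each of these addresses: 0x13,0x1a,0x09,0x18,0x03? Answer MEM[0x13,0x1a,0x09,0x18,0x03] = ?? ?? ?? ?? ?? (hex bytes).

MEM[0x13,0x1a,0x09,0x18,0x03] = 60 5b 8a 8a 22

  after D0: wrote 2B at 0x19 = 915b
  after D1: wrote 8B at 0x0d = 68b68486798a6038
  after D2: wrote 5B at 0x14 = b68486798a
  after D3: wrote 6B at 0x06 = 8486798a915b
  after D4: wrote 3B at 0x06 = 2c68b6
query mem[0x13]=0x60, mem[0x1a]=0x5b, mem[0x09]=0x8a, mem[0x18]=0x8a, mem[0x03]=0x22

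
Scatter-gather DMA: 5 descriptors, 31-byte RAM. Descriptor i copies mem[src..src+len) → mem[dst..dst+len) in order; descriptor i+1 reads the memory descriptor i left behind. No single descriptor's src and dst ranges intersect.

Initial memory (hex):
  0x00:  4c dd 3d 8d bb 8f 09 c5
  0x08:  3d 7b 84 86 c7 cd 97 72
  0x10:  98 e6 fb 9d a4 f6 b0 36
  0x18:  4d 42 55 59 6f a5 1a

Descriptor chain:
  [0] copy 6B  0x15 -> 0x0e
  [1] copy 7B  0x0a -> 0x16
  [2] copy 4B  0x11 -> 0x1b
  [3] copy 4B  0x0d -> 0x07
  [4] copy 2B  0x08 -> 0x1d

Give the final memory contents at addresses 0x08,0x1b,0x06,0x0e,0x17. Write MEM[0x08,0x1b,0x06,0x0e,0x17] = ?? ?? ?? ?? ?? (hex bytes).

MEM[0x08,0x1b,0x06,0x0e,0x17] = f6 4d 09 f6 86

  after D0: wrote 6B at 0x0e = f6b0364d4255
  after D1: wrote 7B at 0x16 = 8486c7cdf6b036
  after D2: wrote 4B at 0x1b = 4d4255a4
  after D3: wrote 4B at 0x07 = cdf6b036
  after D4: wrote 2B at 0x1d = f6b0
query mem[0x08]=0xf6, mem[0x1b]=0x4d, mem[0x06]=0x09, mem[0x0e]=0xf6, mem[0x17]=0x86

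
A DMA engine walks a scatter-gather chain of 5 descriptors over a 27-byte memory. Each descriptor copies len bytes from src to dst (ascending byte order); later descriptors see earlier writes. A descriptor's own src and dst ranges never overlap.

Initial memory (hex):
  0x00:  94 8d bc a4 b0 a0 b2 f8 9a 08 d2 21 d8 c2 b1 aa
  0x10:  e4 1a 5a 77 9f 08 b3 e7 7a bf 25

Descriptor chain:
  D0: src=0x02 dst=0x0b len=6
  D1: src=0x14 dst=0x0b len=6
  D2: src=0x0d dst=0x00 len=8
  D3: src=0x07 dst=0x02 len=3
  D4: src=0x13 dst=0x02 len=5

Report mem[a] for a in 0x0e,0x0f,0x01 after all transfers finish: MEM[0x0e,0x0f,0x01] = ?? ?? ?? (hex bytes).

MEM[0x0e,0x0f,0x01] = e7 7a e7

[0] 0x02->0x0b len=6 : bc a4 b0 a0 b2 f8
[1] 0x14->0x0b len=6 : 9f 08 b3 e7 7a bf
[2] 0x0d->0x00 len=8 : b3 e7 7a bf 1a 5a 77 9f
[3] 0x07->0x02 len=3 : 9f 9a 08
[4] 0x13->0x02 len=5 : 77 9f 08 b3 e7
query mem[0x0e]=0xe7, mem[0x0f]=0x7a, mem[0x01]=0xe7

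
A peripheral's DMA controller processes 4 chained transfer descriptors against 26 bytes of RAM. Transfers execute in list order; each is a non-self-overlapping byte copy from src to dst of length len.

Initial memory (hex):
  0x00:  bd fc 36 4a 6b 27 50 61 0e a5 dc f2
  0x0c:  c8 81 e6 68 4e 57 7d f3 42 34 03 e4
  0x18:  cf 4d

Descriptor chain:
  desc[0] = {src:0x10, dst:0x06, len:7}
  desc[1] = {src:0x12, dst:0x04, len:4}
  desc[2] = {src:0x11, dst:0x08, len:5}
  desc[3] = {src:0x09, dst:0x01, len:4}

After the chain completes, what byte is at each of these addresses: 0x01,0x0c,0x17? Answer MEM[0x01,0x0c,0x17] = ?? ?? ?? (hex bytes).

MEM[0x01,0x0c,0x17] = 7d 34 e4

#0 dst[0x06+7] := {0x4e,0x57,0x7d,0xf3,0x42,0x34,0x03}
#1 dst[0x04+4] := {0x7d,0xf3,0x42,0x34}
#2 dst[0x08+5] := {0x57,0x7d,0xf3,0x42,0x34}
#3 dst[0x01+4] := {0x7d,0xf3,0x42,0x34}
query mem[0x01]=0x7d, mem[0x0c]=0x34, mem[0x17]=0xe4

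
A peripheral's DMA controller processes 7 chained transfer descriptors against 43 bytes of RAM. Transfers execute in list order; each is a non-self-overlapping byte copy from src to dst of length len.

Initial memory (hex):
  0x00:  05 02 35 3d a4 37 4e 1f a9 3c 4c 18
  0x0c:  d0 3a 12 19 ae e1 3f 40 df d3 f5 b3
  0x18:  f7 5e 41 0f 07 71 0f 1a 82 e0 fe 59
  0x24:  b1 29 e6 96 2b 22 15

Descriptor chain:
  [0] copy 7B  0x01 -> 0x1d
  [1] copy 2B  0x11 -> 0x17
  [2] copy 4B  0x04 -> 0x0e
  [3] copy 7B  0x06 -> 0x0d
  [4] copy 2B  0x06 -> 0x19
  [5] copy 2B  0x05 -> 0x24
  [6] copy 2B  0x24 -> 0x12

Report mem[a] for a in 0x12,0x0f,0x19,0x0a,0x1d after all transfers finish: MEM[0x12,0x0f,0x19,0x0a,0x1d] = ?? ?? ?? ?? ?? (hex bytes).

MEM[0x12,0x0f,0x19,0x0a,0x1d] = 37 a9 4e 4c 02

#0 dst[0x1d+7] := {0x02,0x35,0x3d,0xa4,0x37,0x4e,0x1f}
#1 dst[0x17+2] := {0xe1,0x3f}
#2 dst[0x0e+4] := {0xa4,0x37,0x4e,0x1f}
#3 dst[0x0d+7] := {0x4e,0x1f,0xa9,0x3c,0x4c,0x18,0xd0}
#4 dst[0x19+2] := {0x4e,0x1f}
#5 dst[0x24+2] := {0x37,0x4e}
#6 dst[0x12+2] := {0x37,0x4e}
query mem[0x12]=0x37, mem[0x0f]=0xa9, mem[0x19]=0x4e, mem[0x0a]=0x4c, mem[0x1d]=0x02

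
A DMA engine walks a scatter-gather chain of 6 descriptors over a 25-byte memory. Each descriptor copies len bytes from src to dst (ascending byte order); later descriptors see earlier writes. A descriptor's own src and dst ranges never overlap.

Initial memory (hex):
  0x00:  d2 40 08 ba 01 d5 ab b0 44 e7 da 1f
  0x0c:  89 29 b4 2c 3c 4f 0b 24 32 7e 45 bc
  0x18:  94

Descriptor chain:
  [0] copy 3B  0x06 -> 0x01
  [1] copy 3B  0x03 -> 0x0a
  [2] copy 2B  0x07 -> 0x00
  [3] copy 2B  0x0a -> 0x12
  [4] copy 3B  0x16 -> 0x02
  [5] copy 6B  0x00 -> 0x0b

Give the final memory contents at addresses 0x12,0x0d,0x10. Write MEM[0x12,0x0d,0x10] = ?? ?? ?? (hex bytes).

MEM[0x12,0x0d,0x10] = 44 45 d5

[0] 0x06->0x01 len=3 : ab b0 44
[1] 0x03->0x0a len=3 : 44 01 d5
[2] 0x07->0x00 len=2 : b0 44
[3] 0x0a->0x12 len=2 : 44 01
[4] 0x16->0x02 len=3 : 45 bc 94
[5] 0x00->0x0b len=6 : b0 44 45 bc 94 d5
query mem[0x12]=0x44, mem[0x0d]=0x45, mem[0x10]=0xd5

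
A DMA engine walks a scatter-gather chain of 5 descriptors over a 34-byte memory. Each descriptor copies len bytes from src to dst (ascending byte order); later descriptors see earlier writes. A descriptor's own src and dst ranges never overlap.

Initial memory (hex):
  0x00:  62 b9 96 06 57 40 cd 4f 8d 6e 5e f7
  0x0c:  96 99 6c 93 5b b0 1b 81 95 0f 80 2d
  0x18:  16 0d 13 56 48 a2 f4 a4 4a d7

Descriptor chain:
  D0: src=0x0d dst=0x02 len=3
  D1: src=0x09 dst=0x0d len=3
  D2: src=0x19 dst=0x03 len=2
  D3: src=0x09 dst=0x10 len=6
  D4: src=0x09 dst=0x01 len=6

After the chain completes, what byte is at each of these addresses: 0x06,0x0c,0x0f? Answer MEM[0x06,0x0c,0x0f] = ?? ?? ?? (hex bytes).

#0 dst[0x02+3] := {0x99,0x6c,0x93}
#1 dst[0x0d+3] := {0x6e,0x5e,0xf7}
#2 dst[0x03+2] := {0x0d,0x13}
#3 dst[0x10+6] := {0x6e,0x5e,0xf7,0x96,0x6e,0x5e}
#4 dst[0x01+6] := {0x6e,0x5e,0xf7,0x96,0x6e,0x5e}
query mem[0x06]=0x5e, mem[0x0c]=0x96, mem[0x0f]=0xf7

MEM[0x06,0x0c,0x0f] = 5e 96 f7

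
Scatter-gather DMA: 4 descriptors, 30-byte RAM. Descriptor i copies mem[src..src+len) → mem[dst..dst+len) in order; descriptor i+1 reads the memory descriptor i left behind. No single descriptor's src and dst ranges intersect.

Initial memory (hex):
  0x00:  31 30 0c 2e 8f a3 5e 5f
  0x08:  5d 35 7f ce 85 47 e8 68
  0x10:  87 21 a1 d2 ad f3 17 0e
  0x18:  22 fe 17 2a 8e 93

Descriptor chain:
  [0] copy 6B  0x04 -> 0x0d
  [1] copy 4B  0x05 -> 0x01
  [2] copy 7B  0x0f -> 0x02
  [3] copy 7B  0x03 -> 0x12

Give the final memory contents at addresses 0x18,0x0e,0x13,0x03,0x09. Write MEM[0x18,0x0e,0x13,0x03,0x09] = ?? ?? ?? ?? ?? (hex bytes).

MEM[0x18,0x0e,0x13,0x03,0x09] = 35 a3 5d 5f 35

  after D0: wrote 6B at 0x0d = 8fa35e5f5d35
  after D1: wrote 4B at 0x01 = a35e5f5d
  after D2: wrote 7B at 0x02 = 5e5f5d35d2adf3
  after D3: wrote 7B at 0x12 = 5f5d35d2adf335
query mem[0x18]=0x35, mem[0x0e]=0xa3, mem[0x13]=0x5d, mem[0x03]=0x5f, mem[0x09]=0x35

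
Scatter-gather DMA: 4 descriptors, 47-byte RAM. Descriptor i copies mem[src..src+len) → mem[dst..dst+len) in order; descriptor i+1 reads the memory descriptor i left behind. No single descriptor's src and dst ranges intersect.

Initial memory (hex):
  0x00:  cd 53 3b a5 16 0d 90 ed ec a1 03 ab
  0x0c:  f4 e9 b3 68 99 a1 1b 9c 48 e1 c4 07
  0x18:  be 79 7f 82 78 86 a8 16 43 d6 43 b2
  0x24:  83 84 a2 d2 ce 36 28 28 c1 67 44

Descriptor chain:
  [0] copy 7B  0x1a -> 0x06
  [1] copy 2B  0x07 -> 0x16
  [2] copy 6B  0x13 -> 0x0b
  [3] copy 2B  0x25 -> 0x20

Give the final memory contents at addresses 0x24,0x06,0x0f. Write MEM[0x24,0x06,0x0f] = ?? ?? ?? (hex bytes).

[0] 0x1a->0x06 len=7 : 7f 82 78 86 a8 16 43
[1] 0x07->0x16 len=2 : 82 78
[2] 0x13->0x0b len=6 : 9c 48 e1 82 78 be
[3] 0x25->0x20 len=2 : 84 a2
query mem[0x24]=0x83, mem[0x06]=0x7f, mem[0x0f]=0x78

MEM[0x24,0x06,0x0f] = 83 7f 78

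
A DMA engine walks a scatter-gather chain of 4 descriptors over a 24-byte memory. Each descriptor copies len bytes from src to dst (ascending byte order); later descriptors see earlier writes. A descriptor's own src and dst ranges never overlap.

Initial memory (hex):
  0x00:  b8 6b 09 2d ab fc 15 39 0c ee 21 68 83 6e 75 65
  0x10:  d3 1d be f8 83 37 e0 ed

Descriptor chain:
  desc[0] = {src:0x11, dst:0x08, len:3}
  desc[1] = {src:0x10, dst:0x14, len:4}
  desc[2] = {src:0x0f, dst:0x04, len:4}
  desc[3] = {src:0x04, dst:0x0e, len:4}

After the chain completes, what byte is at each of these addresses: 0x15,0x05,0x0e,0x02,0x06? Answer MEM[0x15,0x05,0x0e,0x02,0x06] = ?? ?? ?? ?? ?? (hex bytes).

MEM[0x15,0x05,0x0e,0x02,0x06] = 1d d3 65 09 1d

[0] 0x11->0x08 len=3 : 1d be f8
[1] 0x10->0x14 len=4 : d3 1d be f8
[2] 0x0f->0x04 len=4 : 65 d3 1d be
[3] 0x04->0x0e len=4 : 65 d3 1d be
query mem[0x15]=0x1d, mem[0x05]=0xd3, mem[0x0e]=0x65, mem[0x02]=0x09, mem[0x06]=0x1d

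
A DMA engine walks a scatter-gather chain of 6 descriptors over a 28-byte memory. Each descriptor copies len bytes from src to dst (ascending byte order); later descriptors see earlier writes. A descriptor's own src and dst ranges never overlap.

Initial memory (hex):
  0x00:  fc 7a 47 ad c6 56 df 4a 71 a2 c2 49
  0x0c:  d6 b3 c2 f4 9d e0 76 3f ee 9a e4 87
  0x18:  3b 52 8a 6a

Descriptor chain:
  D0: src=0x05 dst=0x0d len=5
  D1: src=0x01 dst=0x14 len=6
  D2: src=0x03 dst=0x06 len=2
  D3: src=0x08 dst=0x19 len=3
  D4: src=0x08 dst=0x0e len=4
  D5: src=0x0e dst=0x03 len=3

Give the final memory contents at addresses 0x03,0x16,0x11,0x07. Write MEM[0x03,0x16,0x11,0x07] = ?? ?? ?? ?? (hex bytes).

D0: mem[0x0d..0x11] <- [56 df 4a 71 a2]
D1: mem[0x14..0x19] <- [7a 47 ad c6 56 df]
D2: mem[0x06..0x07] <- [ad c6]
D3: mem[0x19..0x1b] <- [71 a2 c2]
D4: mem[0x0e..0x11] <- [71 a2 c2 49]
D5: mem[0x03..0x05] <- [71 a2 c2]
query mem[0x03]=0x71, mem[0x16]=0xad, mem[0x11]=0x49, mem[0x07]=0xc6

MEM[0x03,0x16,0x11,0x07] = 71 ad 49 c6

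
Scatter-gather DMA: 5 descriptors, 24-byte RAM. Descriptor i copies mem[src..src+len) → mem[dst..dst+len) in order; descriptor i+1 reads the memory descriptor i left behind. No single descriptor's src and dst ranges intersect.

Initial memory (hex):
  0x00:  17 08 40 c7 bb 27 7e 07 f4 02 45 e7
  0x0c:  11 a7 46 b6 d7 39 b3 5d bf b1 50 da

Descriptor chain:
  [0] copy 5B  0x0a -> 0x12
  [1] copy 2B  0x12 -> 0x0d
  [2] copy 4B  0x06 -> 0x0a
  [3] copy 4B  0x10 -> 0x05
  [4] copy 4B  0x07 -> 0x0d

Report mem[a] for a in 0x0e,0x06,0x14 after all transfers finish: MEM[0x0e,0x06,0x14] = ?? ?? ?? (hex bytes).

  after D0: wrote 5B at 0x12 = 45e711a746
  after D1: wrote 2B at 0x0d = 45e7
  after D2: wrote 4B at 0x0a = 7e07f402
  after D3: wrote 4B at 0x05 = d73945e7
  after D4: wrote 4B at 0x0d = 45e7027e
query mem[0x0e]=0xe7, mem[0x06]=0x39, mem[0x14]=0x11

MEM[0x0e,0x06,0x14] = e7 39 11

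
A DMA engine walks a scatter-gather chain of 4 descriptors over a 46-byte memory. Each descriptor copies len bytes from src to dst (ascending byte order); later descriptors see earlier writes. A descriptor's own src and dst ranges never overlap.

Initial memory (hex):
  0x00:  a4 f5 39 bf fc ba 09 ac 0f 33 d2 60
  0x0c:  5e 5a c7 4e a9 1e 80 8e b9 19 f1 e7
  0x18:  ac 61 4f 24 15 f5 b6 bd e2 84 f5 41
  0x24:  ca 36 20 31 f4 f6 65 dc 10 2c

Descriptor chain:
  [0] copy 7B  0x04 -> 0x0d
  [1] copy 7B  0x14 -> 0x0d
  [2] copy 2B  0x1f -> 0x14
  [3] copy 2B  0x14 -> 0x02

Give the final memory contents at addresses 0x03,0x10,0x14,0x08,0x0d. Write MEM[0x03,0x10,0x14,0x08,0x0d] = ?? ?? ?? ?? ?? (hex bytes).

MEM[0x03,0x10,0x14,0x08,0x0d] = e2 e7 bd 0f b9

[0] 0x04->0x0d len=7 : fc ba 09 ac 0f 33 d2
[1] 0x14->0x0d len=7 : b9 19 f1 e7 ac 61 4f
[2] 0x1f->0x14 len=2 : bd e2
[3] 0x14->0x02 len=2 : bd e2
query mem[0x03]=0xe2, mem[0x10]=0xe7, mem[0x14]=0xbd, mem[0x08]=0x0f, mem[0x0d]=0xb9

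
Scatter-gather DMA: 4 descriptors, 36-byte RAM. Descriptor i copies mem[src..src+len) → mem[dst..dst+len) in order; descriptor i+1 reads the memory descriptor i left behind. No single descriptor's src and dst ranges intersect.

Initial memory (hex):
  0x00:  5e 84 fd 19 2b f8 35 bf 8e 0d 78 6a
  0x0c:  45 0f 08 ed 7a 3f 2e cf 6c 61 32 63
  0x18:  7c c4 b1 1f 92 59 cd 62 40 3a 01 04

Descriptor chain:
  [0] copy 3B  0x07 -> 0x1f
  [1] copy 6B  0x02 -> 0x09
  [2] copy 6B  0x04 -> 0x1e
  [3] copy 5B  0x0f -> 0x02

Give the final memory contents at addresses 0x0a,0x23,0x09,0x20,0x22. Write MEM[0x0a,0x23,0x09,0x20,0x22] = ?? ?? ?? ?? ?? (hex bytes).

D0: mem[0x1f..0x21] <- [bf 8e 0d]
D1: mem[0x09..0x0e] <- [fd 19 2b f8 35 bf]
D2: mem[0x1e..0x23] <- [2b f8 35 bf 8e fd]
D3: mem[0x02..0x06] <- [ed 7a 3f 2e cf]
query mem[0x0a]=0x19, mem[0x23]=0xfd, mem[0x09]=0xfd, mem[0x20]=0x35, mem[0x22]=0x8e

MEM[0x0a,0x23,0x09,0x20,0x22] = 19 fd fd 35 8e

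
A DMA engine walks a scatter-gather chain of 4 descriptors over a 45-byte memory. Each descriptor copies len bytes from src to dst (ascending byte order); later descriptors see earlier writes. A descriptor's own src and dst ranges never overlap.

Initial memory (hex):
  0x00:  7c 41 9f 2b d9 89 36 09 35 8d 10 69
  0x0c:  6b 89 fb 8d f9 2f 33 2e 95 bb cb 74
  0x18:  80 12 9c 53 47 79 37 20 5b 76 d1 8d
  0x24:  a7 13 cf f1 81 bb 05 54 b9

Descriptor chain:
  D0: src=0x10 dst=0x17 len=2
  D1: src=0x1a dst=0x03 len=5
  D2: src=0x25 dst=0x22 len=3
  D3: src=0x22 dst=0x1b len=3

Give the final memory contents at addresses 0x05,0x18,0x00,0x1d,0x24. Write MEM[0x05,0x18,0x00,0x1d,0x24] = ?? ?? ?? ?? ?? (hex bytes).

[0] 0x10->0x17 len=2 : f9 2f
[1] 0x1a->0x03 len=5 : 9c 53 47 79 37
[2] 0x25->0x22 len=3 : 13 cf f1
[3] 0x22->0x1b len=3 : 13 cf f1
query mem[0x05]=0x47, mem[0x18]=0x2f, mem[0x00]=0x7c, mem[0x1d]=0xf1, mem[0x24]=0xf1

MEM[0x05,0x18,0x00,0x1d,0x24] = 47 2f 7c f1 f1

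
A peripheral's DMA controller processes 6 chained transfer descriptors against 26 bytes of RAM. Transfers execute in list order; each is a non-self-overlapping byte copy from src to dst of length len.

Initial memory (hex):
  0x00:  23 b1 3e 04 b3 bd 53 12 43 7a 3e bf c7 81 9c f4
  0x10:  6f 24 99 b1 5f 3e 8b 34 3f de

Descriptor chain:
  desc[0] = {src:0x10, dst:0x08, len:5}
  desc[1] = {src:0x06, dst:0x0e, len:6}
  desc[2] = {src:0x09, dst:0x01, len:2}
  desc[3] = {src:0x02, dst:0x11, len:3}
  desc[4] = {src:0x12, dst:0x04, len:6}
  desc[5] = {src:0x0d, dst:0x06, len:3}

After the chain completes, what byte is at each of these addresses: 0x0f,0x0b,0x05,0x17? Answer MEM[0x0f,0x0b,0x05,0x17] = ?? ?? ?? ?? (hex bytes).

D0: mem[0x08..0x0c] <- [6f 24 99 b1 5f]
D1: mem[0x0e..0x13] <- [53 12 6f 24 99 b1]
D2: mem[0x01..0x02] <- [24 99]
D3: mem[0x11..0x13] <- [99 04 b3]
D4: mem[0x04..0x09] <- [04 b3 5f 3e 8b 34]
D5: mem[0x06..0x08] <- [81 53 12]
query mem[0x0f]=0x12, mem[0x0b]=0xb1, mem[0x05]=0xb3, mem[0x17]=0x34

MEM[0x0f,0x0b,0x05,0x17] = 12 b1 b3 34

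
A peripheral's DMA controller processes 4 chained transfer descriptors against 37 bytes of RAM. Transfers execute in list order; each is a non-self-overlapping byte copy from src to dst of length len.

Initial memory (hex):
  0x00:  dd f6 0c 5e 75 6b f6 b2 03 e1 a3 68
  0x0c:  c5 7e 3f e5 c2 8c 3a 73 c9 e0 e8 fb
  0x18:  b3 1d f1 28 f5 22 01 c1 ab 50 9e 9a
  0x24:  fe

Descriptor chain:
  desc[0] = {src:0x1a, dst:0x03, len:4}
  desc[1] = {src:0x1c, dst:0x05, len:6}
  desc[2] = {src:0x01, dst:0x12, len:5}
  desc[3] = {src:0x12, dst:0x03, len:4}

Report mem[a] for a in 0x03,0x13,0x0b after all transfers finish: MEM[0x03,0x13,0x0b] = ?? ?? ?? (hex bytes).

MEM[0x03,0x13,0x0b] = f6 0c 68

[0] 0x1a->0x03 len=4 : f1 28 f5 22
[1] 0x1c->0x05 len=6 : f5 22 01 c1 ab 50
[2] 0x01->0x12 len=5 : f6 0c f1 28 f5
[3] 0x12->0x03 len=4 : f6 0c f1 28
query mem[0x03]=0xf6, mem[0x13]=0x0c, mem[0x0b]=0x68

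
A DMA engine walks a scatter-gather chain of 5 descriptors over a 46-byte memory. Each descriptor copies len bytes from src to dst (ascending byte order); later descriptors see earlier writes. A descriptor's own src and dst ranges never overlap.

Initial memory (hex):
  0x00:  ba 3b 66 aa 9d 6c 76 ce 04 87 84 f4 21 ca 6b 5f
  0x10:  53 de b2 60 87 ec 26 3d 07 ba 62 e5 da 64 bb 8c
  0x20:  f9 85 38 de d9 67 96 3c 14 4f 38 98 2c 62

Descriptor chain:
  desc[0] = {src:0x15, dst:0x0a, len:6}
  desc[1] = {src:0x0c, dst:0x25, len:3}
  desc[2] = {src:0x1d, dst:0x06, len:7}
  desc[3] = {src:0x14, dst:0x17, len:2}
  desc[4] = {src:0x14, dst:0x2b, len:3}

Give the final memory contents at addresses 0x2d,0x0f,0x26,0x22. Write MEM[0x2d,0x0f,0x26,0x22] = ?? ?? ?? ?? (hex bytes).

[0] 0x15->0x0a len=6 : ec 26 3d 07 ba 62
[1] 0x0c->0x25 len=3 : 3d 07 ba
[2] 0x1d->0x06 len=7 : 64 bb 8c f9 85 38 de
[3] 0x14->0x17 len=2 : 87 ec
[4] 0x14->0x2b len=3 : 87 ec 26
query mem[0x2d]=0x26, mem[0x0f]=0x62, mem[0x26]=0x07, mem[0x22]=0x38

MEM[0x2d,0x0f,0x26,0x22] = 26 62 07 38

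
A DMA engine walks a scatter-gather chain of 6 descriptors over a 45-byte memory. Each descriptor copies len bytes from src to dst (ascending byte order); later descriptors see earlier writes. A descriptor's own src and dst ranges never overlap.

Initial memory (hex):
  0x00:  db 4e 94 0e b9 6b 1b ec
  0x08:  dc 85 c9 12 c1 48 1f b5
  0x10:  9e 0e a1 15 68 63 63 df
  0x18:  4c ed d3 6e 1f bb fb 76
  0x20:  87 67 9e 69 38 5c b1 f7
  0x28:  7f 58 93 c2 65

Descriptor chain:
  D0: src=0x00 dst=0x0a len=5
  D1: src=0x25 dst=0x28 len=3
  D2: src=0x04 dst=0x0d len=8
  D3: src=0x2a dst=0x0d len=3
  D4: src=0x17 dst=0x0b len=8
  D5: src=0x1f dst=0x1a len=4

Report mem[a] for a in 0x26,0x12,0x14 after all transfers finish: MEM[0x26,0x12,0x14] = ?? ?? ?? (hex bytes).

  after D0: wrote 5B at 0x0a = db4e940eb9
  after D1: wrote 3B at 0x28 = 5cb1f7
  after D2: wrote 8B at 0x0d = b96b1becdc85db4e
  after D3: wrote 3B at 0x0d = f7c265
  after D4: wrote 8B at 0x0b = df4cedd36e1fbbfb
  after D5: wrote 4B at 0x1a = 7687679e
query mem[0x26]=0xb1, mem[0x12]=0xfb, mem[0x14]=0x4e

MEM[0x26,0x12,0x14] = b1 fb 4e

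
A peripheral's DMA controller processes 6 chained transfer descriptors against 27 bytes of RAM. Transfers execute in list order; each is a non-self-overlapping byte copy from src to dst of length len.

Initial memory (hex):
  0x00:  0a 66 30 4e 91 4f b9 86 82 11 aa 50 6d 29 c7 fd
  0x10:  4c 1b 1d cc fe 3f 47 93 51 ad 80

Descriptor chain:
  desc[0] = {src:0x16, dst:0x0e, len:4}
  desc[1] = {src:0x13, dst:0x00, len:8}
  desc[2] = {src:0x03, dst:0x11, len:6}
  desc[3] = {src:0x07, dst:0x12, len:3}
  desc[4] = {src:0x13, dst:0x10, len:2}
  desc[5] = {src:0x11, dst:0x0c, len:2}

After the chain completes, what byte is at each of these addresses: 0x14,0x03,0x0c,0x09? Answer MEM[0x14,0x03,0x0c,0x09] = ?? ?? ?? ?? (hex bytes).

[0] 0x16->0x0e len=4 : 47 93 51 ad
[1] 0x13->0x00 len=8 : cc fe 3f 47 93 51 ad 80
[2] 0x03->0x11 len=6 : 47 93 51 ad 80 82
[3] 0x07->0x12 len=3 : 80 82 11
[4] 0x13->0x10 len=2 : 82 11
[5] 0x11->0x0c len=2 : 11 80
query mem[0x14]=0x11, mem[0x03]=0x47, mem[0x0c]=0x11, mem[0x09]=0x11

MEM[0x14,0x03,0x0c,0x09] = 11 47 11 11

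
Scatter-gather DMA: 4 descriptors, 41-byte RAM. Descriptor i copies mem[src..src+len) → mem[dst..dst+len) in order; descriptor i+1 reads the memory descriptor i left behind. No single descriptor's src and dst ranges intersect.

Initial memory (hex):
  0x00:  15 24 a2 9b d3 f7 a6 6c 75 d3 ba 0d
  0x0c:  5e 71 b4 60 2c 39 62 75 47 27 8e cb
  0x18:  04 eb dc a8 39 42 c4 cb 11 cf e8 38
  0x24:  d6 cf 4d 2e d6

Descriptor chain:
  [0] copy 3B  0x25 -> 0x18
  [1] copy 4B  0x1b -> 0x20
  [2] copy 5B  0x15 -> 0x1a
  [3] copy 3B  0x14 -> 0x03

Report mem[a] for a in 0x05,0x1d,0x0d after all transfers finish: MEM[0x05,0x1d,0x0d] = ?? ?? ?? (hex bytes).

MEM[0x05,0x1d,0x0d] = 8e cf 71

  after D0: wrote 3B at 0x18 = cf4d2e
  after D1: wrote 4B at 0x20 = a83942c4
  after D2: wrote 5B at 0x1a = 278ecbcf4d
  after D3: wrote 3B at 0x03 = 47278e
query mem[0x05]=0x8e, mem[0x1d]=0xcf, mem[0x0d]=0x71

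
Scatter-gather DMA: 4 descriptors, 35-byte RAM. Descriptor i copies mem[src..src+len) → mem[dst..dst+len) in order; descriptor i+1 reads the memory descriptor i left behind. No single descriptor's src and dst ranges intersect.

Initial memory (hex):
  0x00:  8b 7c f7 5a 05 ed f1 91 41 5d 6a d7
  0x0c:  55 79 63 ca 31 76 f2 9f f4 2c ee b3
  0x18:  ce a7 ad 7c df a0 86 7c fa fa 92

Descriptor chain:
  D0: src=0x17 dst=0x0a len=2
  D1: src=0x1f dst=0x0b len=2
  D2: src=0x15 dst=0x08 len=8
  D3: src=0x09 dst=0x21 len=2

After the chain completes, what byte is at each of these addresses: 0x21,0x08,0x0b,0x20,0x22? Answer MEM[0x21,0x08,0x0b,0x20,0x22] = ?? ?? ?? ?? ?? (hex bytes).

  after D0: wrote 2B at 0x0a = b3ce
  after D1: wrote 2B at 0x0b = 7cfa
  after D2: wrote 8B at 0x08 = 2ceeb3cea7ad7cdf
  after D3: wrote 2B at 0x21 = eeb3
query mem[0x21]=0xee, mem[0x08]=0x2c, mem[0x0b]=0xce, mem[0x20]=0xfa, mem[0x22]=0xb3

MEM[0x21,0x08,0x0b,0x20,0x22] = ee 2c ce fa b3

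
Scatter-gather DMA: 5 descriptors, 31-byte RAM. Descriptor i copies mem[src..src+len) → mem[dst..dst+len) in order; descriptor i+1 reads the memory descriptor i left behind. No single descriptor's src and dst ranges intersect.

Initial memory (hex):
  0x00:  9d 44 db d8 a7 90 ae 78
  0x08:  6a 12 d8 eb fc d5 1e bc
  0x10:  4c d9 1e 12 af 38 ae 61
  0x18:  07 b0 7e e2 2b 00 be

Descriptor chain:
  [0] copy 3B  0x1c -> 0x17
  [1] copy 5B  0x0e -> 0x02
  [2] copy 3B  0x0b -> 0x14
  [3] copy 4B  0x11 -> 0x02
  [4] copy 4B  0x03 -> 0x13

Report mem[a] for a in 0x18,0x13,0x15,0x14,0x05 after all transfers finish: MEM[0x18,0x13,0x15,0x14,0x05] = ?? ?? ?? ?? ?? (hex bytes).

MEM[0x18,0x13,0x15,0x14,0x05] = 00 1e eb 12 eb

[0] 0x1c->0x17 len=3 : 2b 00 be
[1] 0x0e->0x02 len=5 : 1e bc 4c d9 1e
[2] 0x0b->0x14 len=3 : eb fc d5
[3] 0x11->0x02 len=4 : d9 1e 12 eb
[4] 0x03->0x13 len=4 : 1e 12 eb 1e
query mem[0x18]=0x00, mem[0x13]=0x1e, mem[0x15]=0xeb, mem[0x14]=0x12, mem[0x05]=0xeb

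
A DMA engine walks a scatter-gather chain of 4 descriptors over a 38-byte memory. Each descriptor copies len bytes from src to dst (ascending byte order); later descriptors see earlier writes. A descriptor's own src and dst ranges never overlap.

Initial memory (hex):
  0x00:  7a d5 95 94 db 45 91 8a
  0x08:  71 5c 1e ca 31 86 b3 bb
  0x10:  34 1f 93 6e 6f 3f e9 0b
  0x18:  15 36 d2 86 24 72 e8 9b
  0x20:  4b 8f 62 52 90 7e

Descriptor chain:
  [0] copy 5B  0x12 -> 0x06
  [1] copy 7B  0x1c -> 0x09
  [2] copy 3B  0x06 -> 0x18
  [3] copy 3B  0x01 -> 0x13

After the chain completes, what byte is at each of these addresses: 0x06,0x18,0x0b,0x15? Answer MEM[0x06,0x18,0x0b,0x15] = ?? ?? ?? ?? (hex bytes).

MEM[0x06,0x18,0x0b,0x15] = 93 93 e8 94

#0 dst[0x06+5] := {0x93,0x6e,0x6f,0x3f,0xe9}
#1 dst[0x09+7] := {0x24,0x72,0xe8,0x9b,0x4b,0x8f,0x62}
#2 dst[0x18+3] := {0x93,0x6e,0x6f}
#3 dst[0x13+3] := {0xd5,0x95,0x94}
query mem[0x06]=0x93, mem[0x18]=0x93, mem[0x0b]=0xe8, mem[0x15]=0x94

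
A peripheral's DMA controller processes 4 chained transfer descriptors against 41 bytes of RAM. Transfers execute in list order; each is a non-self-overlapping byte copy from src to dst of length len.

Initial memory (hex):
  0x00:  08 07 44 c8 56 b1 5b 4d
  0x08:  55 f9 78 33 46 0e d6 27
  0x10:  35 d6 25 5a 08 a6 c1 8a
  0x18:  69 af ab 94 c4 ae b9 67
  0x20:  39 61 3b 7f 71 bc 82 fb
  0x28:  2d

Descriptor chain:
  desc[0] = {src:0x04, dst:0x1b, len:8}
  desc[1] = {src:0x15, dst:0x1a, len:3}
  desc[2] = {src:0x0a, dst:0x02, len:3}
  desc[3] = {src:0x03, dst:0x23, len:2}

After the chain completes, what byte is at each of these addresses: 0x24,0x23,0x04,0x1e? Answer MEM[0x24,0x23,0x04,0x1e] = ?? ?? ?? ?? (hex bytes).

D0: mem[0x1b..0x22] <- [56 b1 5b 4d 55 f9 78 33]
D1: mem[0x1a..0x1c] <- [a6 c1 8a]
D2: mem[0x02..0x04] <- [78 33 46]
D3: mem[0x23..0x24] <- [33 46]
query mem[0x24]=0x46, mem[0x23]=0x33, mem[0x04]=0x46, mem[0x1e]=0x4d

MEM[0x24,0x23,0x04,0x1e] = 46 33 46 4d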